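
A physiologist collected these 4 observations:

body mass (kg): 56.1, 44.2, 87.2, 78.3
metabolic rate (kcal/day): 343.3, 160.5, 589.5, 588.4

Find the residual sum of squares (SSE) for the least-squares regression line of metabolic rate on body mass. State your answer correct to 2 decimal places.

5916.89

n = 4, Σx = 265.8, Σy = 1681.7, Σxy = 123829.35, Σx² = 18835.58, Σy² = 837339.95
Sxx = Σx² − (Σx)²/n = 18835.58 − 17662.41 = 1173.17
Sxy = Σxy − (Σx)(Σy)/n = 123829.35 − 111748.965 = 12080.385
Syy = Σy² − (Σy)²/n = 837339.95 − 707028.7225 = 130311.2275
b = Sxy/Sxx = 12080.385/1173.17 = 10.297216
SSE = Syy − b·Sxy = 130311.2275 − 10.297216·12080.385 = 5916.892708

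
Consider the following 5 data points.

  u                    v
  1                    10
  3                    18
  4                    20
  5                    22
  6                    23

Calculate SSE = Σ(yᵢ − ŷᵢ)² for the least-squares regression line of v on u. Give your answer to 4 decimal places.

6.5270

n = 5, Σx = 19, Σy = 93, Σxy = 392, Σx² = 87, Σy² = 1837
Sxx = Σx² − (Σx)²/n = 87 − 72.2 = 14.8
Sxy = Σxy − (Σx)(Σy)/n = 392 − 353.4 = 38.6
Syy = Σy² − (Σy)²/n = 1837 − 1729.8 = 107.2
b = Sxy/Sxx = 38.6/14.8 = 2.608108
SSE = Syy − b·Sxy = 107.2 − 2.608108·38.6 = 6.527027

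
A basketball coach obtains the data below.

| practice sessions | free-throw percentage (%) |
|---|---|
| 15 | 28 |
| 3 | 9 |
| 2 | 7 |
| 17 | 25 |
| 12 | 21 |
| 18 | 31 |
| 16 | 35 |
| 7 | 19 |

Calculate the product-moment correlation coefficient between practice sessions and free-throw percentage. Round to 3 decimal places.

0.938

n = 8, Σx = 90, Σy = 175, Σxy = 2389, Σx² = 1300, Σy² = 4527
Sxx = Σx² − (Σx)²/n = 1300 − 1012.5 = 287.5
Sxy = Σxy − (Σx)(Σy)/n = 2389 − 1968.75 = 420.25
Syy = Σy² − (Σy)²/n = 4527 − 3828.125 = 698.875
r = Sxy/√(Sxx·Syy) = 420.25/√(200926.5625) = 420.25/448.248327 = 0.937538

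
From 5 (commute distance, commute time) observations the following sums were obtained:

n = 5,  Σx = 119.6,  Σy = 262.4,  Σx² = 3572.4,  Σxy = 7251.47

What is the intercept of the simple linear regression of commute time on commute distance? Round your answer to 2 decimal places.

Sxx = Σx² − (Σx)²/n = 3572.4 − 2860.832 = 711.568
Sxy = Σxy − (Σx)(Σy)/n = 7251.47 − 6276.608 = 974.862
b = Sxy/Sxx = 974.862/711.568 = 1.370019
a = ȳ − b·x̄ = 52.48 − 1.370019·23.92 = 19.709135

19.71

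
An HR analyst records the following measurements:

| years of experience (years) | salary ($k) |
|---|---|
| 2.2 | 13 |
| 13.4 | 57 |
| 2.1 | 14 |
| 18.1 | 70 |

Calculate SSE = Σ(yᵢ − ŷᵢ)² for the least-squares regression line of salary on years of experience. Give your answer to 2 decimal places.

n = 4, Σx = 35.8, Σy = 154, Σxy = 2088.8, Σx² = 516.42, Σy² = 8514
Sxx = Σx² − (Σx)²/n = 516.42 − 320.41 = 196.01
Sxy = Σxy − (Σx)(Σy)/n = 2088.8 − 1378.3 = 710.5
Syy = Σy² − (Σy)²/n = 8514 − 5929 = 2585
b = Sxy/Sxx = 710.5/196.01 = 3.624815
SSE = Syy − b·Sxy = 2585 − 3.624815·710.5 = 9.568900

9.57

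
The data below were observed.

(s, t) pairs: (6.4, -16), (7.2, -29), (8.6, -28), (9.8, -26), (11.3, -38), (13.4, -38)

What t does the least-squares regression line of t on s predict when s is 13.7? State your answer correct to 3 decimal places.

-40.544

n = 6, Σx = 56.7, Σy = -175, Σxy = -1745.4, Σx² = 570.05
Sxx = Σx² − (Σx)²/n = 570.05 − 535.815 = 34.235
Sxy = Σxy − (Σx)(Σy)/n = -1745.4 − (-1653.75) = -91.65
b = Sxy/Sxx = -91.65/34.235 = -2.677085
a = ȳ − b·x̄ = -29.166667 − (-2.677085)·9.45 = -3.868215
ŷ(13.7) = a + b·13.7 = -3.868215 + (-2.677085)·13.7 = -40.544277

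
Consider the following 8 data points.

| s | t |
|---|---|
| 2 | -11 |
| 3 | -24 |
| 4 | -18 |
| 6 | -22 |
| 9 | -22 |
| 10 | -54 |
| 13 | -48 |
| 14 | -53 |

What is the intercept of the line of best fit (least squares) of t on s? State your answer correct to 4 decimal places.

n = 8, Σx = 61, Σy = -252, Σxy = -2402, Σx² = 611
Sxx = Σx² − (Σx)²/n = 611 − 465.125 = 145.875
Sxy = Σxy − (Σx)(Σy)/n = -2402 − (-1921.5) = -480.5
b = Sxy/Sxx = -480.5/145.875 = -3.293916
a = ȳ − b·x̄ = -31.5 − (-3.293916)·7.625 = -6.383890

-6.3839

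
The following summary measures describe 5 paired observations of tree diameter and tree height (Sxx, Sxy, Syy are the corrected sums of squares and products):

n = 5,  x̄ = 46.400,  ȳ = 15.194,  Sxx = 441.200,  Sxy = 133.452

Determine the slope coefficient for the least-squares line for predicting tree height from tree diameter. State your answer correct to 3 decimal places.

0.302

b = Sxy/Sxx = 133.452/441.2 = 0.302475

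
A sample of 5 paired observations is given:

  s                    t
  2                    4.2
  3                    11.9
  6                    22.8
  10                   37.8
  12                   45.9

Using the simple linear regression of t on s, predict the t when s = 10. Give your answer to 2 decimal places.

n = 5, Σx = 33, Σy = 122.6, Σxy = 1109.7, Σx² = 293
Sxx = Σx² − (Σx)²/n = 293 − 217.8 = 75.2
Sxy = Σxy − (Σx)(Σy)/n = 1109.7 − 809.16 = 300.54
b = Sxy/Sxx = 300.54/75.2 = 3.996543
a = ȳ − b·x̄ = 24.52 − 3.996543·6.6 = -1.857181
ŷ(10) = a + b·10 = -1.857181 + 3.996543·10 = 38.108245

38.11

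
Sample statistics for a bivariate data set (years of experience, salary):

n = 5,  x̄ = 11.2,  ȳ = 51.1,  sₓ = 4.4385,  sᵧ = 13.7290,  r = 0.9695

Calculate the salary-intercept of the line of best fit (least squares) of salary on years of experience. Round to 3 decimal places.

17.513

b = r · sᵧ/sₓ = 0.9695 · 13.729/4.4385 = 2.998821
a = ȳ − b·x̄ = 51.1 − 2.998821·11.2 = 17.513209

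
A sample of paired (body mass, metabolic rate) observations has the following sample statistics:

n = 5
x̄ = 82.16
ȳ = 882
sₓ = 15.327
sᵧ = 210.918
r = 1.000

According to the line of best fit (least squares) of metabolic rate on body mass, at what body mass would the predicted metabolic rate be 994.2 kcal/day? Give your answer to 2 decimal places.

90.31

b = r · sᵧ/sₓ = 1 · 210.918/15.327 = 13.761206
a = ȳ − b·x̄ = 882 − 13.761206·82.16 = -248.620662
Set a + b·x = 994.2: x = (994.2 − (-248.620662)) / 13.761206 = 90.313355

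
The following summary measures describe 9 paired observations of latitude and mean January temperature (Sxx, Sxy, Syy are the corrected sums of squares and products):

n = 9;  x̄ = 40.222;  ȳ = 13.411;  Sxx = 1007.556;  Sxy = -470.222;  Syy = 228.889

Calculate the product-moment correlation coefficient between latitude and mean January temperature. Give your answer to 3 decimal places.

r = Sxy/√(Sxx·Syy) = -470.222/√(230618.485284) = -470.222/480.227535 = -0.979165

-0.979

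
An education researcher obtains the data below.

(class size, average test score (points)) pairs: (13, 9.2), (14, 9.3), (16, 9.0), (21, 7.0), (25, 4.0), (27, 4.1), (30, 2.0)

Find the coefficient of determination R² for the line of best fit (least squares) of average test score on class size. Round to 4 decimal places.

n = 7, Σx = 146, Σy = 44.6, Σxy = 811.5, Σx² = 3316, Σy² = 337.94
Sxx = Σx² − (Σx)²/n = 3316 − 3045.142857 = 270.857143
Sxy = Σxy − (Σx)(Σy)/n = 811.5 − 930.228571 = -118.728571
Syy = Σy² − (Σy)²/n = 337.94 − 284.165714 = 53.774286
R² = Sxy²/(Sxx·Syy) = (-118.728571)²/(270.857143·53.774286) = 0.967822

0.9678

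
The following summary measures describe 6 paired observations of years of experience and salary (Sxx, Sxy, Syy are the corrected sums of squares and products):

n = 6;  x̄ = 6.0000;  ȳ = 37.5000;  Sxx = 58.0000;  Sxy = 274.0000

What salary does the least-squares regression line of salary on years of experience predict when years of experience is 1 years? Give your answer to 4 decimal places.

13.8793

b = Sxy/Sxx = 274/58 = 4.724138
a = ȳ − b·x̄ = 37.5 − 4.724138·6 = 9.155172
ŷ(1) = a + b·1 = 9.155172 + 4.724138·1 = 13.879310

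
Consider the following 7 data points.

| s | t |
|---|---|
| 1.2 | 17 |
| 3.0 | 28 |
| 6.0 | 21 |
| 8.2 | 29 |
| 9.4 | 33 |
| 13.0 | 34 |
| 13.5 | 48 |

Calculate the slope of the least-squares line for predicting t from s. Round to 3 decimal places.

1.813

n = 7, Σx = 54.3, Σy = 210, Σxy = 1868.4, Σx² = 553.29
Sxx = Σx² − (Σx)²/n = 553.29 − 421.212857 = 132.077143
Sxy = Σxy − (Σx)(Σy)/n = 1868.4 − 1629 = 239.4
b = Sxy/Sxx = 239.4/132.077143 = 1.812577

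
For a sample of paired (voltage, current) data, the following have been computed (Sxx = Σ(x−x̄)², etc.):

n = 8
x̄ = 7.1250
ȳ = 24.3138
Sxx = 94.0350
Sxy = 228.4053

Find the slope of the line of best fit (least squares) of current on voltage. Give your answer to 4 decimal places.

2.4289

b = Sxy/Sxx = 228.4053/94.035 = 2.428939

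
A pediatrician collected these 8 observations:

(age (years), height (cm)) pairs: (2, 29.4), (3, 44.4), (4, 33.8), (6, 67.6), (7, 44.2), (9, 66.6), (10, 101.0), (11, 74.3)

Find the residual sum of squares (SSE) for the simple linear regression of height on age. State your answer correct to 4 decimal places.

n = 8, Σx = 52, Σy = 461.3, Σxy = 3468.9, Σx² = 416, Σy² = 30658.61
Sxx = Σx² − (Σx)²/n = 416 − 338 = 78
Sxy = Σxy − (Σx)(Σy)/n = 3468.9 − 2998.45 = 470.45
Syy = Σy² − (Σy)²/n = 30658.61 − 26599.71125 = 4058.89875
b = Sxy/Sxx = 470.45/78 = 6.031410
SSE = Syy − b·Sxy = 4058.89875 − 6.031410·470.45 = 1221.421795

1221.4218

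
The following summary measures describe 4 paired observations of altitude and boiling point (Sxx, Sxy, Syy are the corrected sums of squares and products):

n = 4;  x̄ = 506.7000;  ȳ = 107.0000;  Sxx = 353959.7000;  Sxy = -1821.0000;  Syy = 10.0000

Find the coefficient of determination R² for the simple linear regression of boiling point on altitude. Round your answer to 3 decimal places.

0.937

R² = Sxy²/(Sxx·Syy) = (-1821)²/(353959.7·10) = 0.936841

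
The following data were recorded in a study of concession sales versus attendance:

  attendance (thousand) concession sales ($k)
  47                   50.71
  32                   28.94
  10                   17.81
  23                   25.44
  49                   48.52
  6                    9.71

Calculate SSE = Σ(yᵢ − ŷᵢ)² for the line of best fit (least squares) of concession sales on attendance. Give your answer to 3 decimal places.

n = 6, Σx = 167, Σy = 181.13, Σxy = 6508.41, Σx² = 6299, Σy² = 6821.8919
Sxx = Σx² − (Σx)²/n = 6299 − 4648.166667 = 1650.833333
Sxy = Σxy − (Σx)(Σy)/n = 6508.41 − 5041.451667 = 1466.958333
Syy = Σy² − (Σy)²/n = 6821.8919 − 5468.012817 = 1353.879083
b = Sxy/Sxx = 1466.958333/1650.833333 = 0.888617
SSE = Syy − b·Sxy = 1353.879083 − 0.888617·1466.958333 = 50.315175

50.315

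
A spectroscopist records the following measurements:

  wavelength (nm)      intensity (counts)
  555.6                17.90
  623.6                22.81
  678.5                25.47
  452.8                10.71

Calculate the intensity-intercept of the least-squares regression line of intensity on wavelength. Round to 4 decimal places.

n = 4, Σx = 2310.5, Σy = 76.89, Σxy = 46300.439, Σx² = 1362958.41
Sxx = Σx² − (Σx)²/n = 1362958.41 − 1334602.5625 = 28355.8475
Sxy = Σxy − (Σx)(Σy)/n = 46300.439 − 44413.58625 = 1886.85275
b = Sxy/Sxx = 1886.85275/28355.8475 = 0.066542
a = ȳ − b·x̄ = 19.2225 − 0.066542·577.625 = -19.213781

-19.2138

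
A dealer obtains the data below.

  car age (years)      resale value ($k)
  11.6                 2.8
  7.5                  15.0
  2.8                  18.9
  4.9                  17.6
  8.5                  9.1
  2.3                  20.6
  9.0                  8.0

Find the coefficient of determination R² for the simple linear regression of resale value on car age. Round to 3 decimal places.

n = 7, Σx = 46.6, Σy = 92, Σxy = 480.87, Σx² = 381.2, Σy² = 1470.98
Sxx = Σx² − (Σx)²/n = 381.2 − 310.222857 = 70.977143
Sxy = Σxy − (Σx)(Σy)/n = 480.87 − 612.457143 = -131.587143
Syy = Σy² − (Σy)²/n = 1470.98 − 1209.142857 = 261.837143
R² = Sxy²/(Sxx·Syy) = (-131.587143)²/(70.977143·261.837143) = 0.931702

0.932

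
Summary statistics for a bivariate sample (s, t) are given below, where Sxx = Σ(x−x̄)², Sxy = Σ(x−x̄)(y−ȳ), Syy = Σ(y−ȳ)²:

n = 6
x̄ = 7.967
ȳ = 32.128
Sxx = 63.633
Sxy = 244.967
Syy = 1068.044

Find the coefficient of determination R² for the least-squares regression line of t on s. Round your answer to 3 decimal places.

0.883

R² = Sxy²/(Sxx·Syy) = (244.967)²/(63.633·1068.044) = 0.882965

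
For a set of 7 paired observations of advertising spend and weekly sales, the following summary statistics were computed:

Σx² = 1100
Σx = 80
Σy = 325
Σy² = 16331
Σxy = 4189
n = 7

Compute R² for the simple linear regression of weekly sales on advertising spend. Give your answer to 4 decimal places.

0.9772

Sxx = Σx² − (Σx)²/n = 1100 − 914.285714 = 185.714286
Sxy = Σxy − (Σx)(Σy)/n = 4189 − 3714.285714 = 474.714286
Syy = Σy² − (Σy)²/n = 16331 − 15089.285714 = 1241.714286
R² = Sxy²/(Sxx·Syy) = (474.714286)²/(185.714286·1241.714286) = 0.977232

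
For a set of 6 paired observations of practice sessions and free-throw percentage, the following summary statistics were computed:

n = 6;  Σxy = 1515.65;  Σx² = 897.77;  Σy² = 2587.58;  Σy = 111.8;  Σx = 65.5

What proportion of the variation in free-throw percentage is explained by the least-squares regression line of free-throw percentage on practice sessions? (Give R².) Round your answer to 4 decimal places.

Sxx = Σx² − (Σx)²/n = 897.77 − 715.041667 = 182.728333
Sxy = Σxy − (Σx)(Σy)/n = 1515.65 − 1220.483333 = 295.166667
Syy = Σy² − (Σy)²/n = 2587.58 − 2083.206667 = 504.373333
R² = Sxy²/(Sxx·Syy) = (295.166667)²/(182.728333·504.373333) = 0.945315

0.9453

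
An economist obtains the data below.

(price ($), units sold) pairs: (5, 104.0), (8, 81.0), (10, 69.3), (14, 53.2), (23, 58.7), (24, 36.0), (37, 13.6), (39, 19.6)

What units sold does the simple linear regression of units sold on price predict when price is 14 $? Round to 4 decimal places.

67.7496

n = 8, Σx = 160, Σy = 435.4, Σxy = 6087.5, Σx² = 4380
Sxx = Σx² − (Σx)²/n = 4380 − 3200 = 1180
Sxy = Σxy − (Σx)(Σy)/n = 6087.5 − 8708 = -2620.5
b = Sxy/Sxx = -2620.5/1180 = -2.220763
a = ȳ − b·x̄ = 54.425 − (-2.220763)·20 = 98.840254
ŷ(14) = a + b·14 = 98.840254 + (-2.220763)·14 = 67.749576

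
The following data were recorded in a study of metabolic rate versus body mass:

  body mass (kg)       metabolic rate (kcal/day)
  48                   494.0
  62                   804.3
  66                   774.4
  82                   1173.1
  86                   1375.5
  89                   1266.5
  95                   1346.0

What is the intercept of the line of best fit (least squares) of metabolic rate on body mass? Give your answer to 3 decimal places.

n = 7, Σx = 528, Σy = 7233.8, Σxy = 579764.7, Σx² = 41570
Sxx = Σx² − (Σx)²/n = 41570 − 39826.285714 = 1743.714286
Sxy = Σxy − (Σx)(Σy)/n = 579764.7 − 545635.2 = 34129.5
b = Sxy/Sxx = 34129.5/1743.714286 = 19.572874
a = ȳ − b·x̄ = 1033.4 − 19.572874·75.428571 = -442.953924

-442.954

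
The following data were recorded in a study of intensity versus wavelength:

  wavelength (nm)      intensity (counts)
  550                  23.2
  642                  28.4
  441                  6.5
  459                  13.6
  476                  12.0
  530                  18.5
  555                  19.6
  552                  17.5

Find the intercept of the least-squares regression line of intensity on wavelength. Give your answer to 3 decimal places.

-34.432

n = 8, Σx = 4205, Σy = 139.3, Σxy = 76156.7, Σx² = 2240031
Sxx = Σx² − (Σx)²/n = 2240031 − 2210253.125 = 29777.875
Sxy = Σxy − (Σx)(Σy)/n = 76156.7 − 73219.5625 = 2937.1375
b = Sxy/Sxx = 2937.1375/29777.875 = 0.098635
a = ȳ − b·x̄ = 17.4125 − 0.098635·525.625 = -34.432465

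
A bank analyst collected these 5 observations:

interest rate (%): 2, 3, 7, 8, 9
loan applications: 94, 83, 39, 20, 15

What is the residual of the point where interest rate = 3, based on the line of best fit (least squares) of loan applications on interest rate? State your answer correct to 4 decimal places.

n = 5, Σx = 29, Σy = 251, Σxy = 1005, Σx² = 207
Sxx = Σx² − (Σx)²/n = 207 − 168.2 = 38.8
Sxy = Σxy − (Σx)(Σy)/n = 1005 − 1455.8 = -450.8
b = Sxy/Sxx = -450.8/38.8 = -11.618557
a = ȳ − b·x̄ = 50.2 − (-11.618557)·5.8 = 117.587629
ŷ(3) = 117.587629 + (-11.618557)·3 = 82.731959
residual = y − ŷ = 83 − 82.731959 = 0.268041

0.2680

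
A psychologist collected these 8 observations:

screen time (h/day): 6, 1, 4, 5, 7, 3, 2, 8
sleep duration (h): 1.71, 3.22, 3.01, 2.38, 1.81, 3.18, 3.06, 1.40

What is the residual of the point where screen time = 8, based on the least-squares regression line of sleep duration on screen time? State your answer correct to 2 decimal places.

-0.07

n = 8, Σx = 36, Σy = 19.77, Σxy = 76.95, Σx² = 204
Sxx = Σx² − (Σx)²/n = 204 − 162 = 42
Sxy = Σxy − (Σx)(Σy)/n = 76.95 − 88.965 = -12.015
b = Sxy/Sxx = -12.015/42 = -0.286071
a = ȳ − b·x̄ = 2.47125 − (-0.286071)·4.5 = 3.758571
ŷ(8) = 3.758571 + (-0.286071)·8 = 1.47
residual = y − ŷ = 1.40 − 1.47 = -0.07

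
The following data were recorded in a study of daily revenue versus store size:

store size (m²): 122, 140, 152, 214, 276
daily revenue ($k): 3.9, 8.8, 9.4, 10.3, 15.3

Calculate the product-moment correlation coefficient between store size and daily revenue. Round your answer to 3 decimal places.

0.910

n = 5, Σx = 904, Σy = 47.7, Σxy = 9563.6, Σx² = 179560, Σy² = 521.19
Sxx = Σx² − (Σx)²/n = 179560 − 163443.2 = 16116.8
Sxy = Σxy − (Σx)(Σy)/n = 9563.6 − 8624.16 = 939.44
Syy = Σy² − (Σy)²/n = 521.19 − 455.058 = 66.132
r = Sxy/√(Sxx·Syy) = 939.44/√(1065836.2176) = 939.44/1032.393441 = 0.909963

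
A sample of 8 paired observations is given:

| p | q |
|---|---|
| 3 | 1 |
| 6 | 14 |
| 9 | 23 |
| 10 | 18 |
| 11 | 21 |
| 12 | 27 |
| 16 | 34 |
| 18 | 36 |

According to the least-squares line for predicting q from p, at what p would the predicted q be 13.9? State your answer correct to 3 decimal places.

7.085

n = 8, Σx = 85, Σy = 174, Σxy = 2221, Σx² = 1071
Sxx = Σx² − (Σx)²/n = 1071 − 903.125 = 167.875
Sxy = Σxy − (Σx)(Σy)/n = 2221 − 1848.75 = 372.25
b = Sxy/Sxx = 372.25/167.875 = 2.217424
a = ȳ − b·x̄ = 21.75 − 2.217424·10.625 = -1.810127
Set a + b·x = 13.9: x = (13.9 − (-1.810127)) / 2.217424 = 7.084856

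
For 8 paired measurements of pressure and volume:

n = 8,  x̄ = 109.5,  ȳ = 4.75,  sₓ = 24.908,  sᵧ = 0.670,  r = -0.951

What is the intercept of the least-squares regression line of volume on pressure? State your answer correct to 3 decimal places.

b = r · sᵧ/sₓ = -0.951 · 0.67/24.908 = -0.025581
a = ȳ − b·x̄ = 4.75 − (-0.025581)·109.5 = 7.551113

7.551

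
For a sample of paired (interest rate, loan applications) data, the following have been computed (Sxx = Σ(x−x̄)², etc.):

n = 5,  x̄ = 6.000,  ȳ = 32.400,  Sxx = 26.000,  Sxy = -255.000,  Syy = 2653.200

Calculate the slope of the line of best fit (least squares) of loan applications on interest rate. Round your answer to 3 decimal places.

-9.808

b = Sxy/Sxx = -255/26 = -9.807692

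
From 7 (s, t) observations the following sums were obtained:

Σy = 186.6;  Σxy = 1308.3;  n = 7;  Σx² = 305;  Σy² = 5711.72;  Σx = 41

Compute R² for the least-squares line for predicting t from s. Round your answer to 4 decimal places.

Sxx = Σx² − (Σx)²/n = 305 − 240.142857 = 64.857143
Sxy = Σxy − (Σx)(Σy)/n = 1308.3 − 1092.942857 = 215.357143
Syy = Σy² − (Σy)²/n = 5711.72 − 4974.222857 = 737.497143
R² = Sxy²/(Sxx·Syy) = (215.357143)²/(64.857143·737.497143) = 0.969617

0.9696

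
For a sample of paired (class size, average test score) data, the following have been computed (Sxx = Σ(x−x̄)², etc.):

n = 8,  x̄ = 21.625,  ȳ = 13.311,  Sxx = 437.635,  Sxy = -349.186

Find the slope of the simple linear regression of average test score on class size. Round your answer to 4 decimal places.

-0.7979

b = Sxy/Sxx = -349.186/437.635 = -0.797893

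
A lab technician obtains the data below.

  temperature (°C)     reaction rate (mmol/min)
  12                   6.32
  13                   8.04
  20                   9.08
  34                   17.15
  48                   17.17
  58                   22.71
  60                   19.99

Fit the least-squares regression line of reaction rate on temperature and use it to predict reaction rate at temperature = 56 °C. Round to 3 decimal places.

20.660

n = 7, Σx = 245, Σy = 100.46, Σxy = 4285.8, Σx² = 11137
Sxx = Σx² − (Σx)²/n = 11137 − 8575 = 2562
Sxy = Σxy − (Σx)(Σy)/n = 4285.8 − 3516.1 = 769.7
b = Sxy/Sxx = 769.7/2562 = 0.300429
a = ȳ − b·x̄ = 14.351429 − 0.300429·35 = 3.836401
ŷ(56) = a + b·56 = 3.836401 + 0.300429·56 = 20.660445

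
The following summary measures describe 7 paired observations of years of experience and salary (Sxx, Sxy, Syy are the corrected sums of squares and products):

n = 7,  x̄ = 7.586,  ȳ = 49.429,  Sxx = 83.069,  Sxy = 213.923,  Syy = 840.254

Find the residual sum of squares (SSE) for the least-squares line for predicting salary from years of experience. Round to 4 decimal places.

b = Sxy/Sxx = 213.923/83.069 = 2.575245
SSE = Syy − b·Sxy = 840.254 − 2.575245·213.923 = 289.349933

289.3499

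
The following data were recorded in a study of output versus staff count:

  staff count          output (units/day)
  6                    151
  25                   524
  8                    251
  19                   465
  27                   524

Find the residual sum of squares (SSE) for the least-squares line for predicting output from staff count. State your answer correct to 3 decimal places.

n = 5, Σx = 85, Σy = 1915, Σxy = 38997, Σx² = 1815, Σy² = 851179
Sxx = Σx² − (Σx)²/n = 1815 − 1445 = 370
Sxy = Σxy − (Σx)(Σy)/n = 38997 − 32555 = 6442
Syy = Σy² − (Σy)²/n = 851179 − 733445 = 117734
b = Sxy/Sxx = 6442/370 = 17.410811
SSE = Syy − b·Sxy = 117734 − 17.410811·6442 = 5573.556757

5573.557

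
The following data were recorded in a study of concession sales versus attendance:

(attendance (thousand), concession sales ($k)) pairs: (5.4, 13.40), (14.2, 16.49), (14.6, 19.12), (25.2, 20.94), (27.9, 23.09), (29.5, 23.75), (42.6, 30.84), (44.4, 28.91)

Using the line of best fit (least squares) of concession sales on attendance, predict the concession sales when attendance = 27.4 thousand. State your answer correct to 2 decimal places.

22.88

n = 8, Σx = 203.8, Σy = 176.54, Σxy = 5055.582, Σx² = 6513.78
Sxx = Σx² − (Σx)²/n = 6513.78 − 5191.805 = 1321.975
Sxy = Σxy − (Σx)(Σy)/n = 5055.582 − 4497.3565 = 558.2255
b = Sxy/Sxx = 558.2255/1321.975 = 0.422266
a = ȳ − b·x̄ = 22.0675 − 0.422266·25.475 = 11.310266
ŷ(27.4) = a + b·27.4 = 11.310266 + 0.422266·27.4 = 22.880363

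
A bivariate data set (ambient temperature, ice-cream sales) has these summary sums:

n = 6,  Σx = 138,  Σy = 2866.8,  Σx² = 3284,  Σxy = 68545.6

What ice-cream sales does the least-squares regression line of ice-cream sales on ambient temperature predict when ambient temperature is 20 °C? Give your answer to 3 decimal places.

Sxx = Σx² − (Σx)²/n = 3284 − 3174 = 110
Sxy = Σxy − (Σx)(Σy)/n = 68545.6 − 65936.4 = 2609.2
b = Sxy/Sxx = 2609.2/110 = 23.72
a = ȳ − b·x̄ = 477.8 − 23.72·23 = -67.76
ŷ(20) = a + b·20 = -67.76 + 23.72·20 = 406.64

406.640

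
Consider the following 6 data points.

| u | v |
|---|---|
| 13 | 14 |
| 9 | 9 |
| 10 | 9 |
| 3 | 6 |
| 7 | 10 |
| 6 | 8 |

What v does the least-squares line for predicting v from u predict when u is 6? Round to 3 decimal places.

7.967

n = 6, Σx = 48, Σy = 56, Σxy = 489, Σx² = 444
Sxx = Σx² − (Σx)²/n = 444 − 384 = 60
Sxy = Σxy − (Σx)(Σy)/n = 489 − 448 = 41
b = Sxy/Sxx = 41/60 = 0.683333
a = ȳ − b·x̄ = 9.333333 − 0.683333·8 = 3.866667
ŷ(6) = a + b·6 = 3.866667 + 0.683333·6 = 7.966667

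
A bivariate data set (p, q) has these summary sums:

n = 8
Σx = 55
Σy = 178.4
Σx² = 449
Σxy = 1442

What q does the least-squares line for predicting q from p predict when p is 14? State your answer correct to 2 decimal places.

Sxx = Σx² − (Σx)²/n = 449 − 378.125 = 70.875
Sxy = Σxy − (Σx)(Σy)/n = 1442 − 1226.5 = 215.5
b = Sxy/Sxx = 215.5/70.875 = 3.040564
a = ȳ − b·x̄ = 22.3 − 3.040564·6.875 = 1.396120
ŷ(14) = a + b·14 = 1.396120 + 3.040564·14 = 43.964021

43.96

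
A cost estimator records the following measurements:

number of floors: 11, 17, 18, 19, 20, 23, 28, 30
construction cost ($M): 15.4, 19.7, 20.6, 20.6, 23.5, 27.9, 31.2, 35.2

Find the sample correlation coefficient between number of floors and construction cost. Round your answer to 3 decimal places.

n = 8, Σx = 166, Σy = 194.1, Σxy = 4307.8, Σx² = 3708, Σy² = 5017.11
Sxx = Σx² − (Σx)²/n = 3708 − 3444.5 = 263.5
Sxy = Σxy − (Σx)(Σy)/n = 4307.8 − 4027.575 = 280.225
Syy = Σy² − (Σy)²/n = 5017.11 − 4709.35125 = 307.75875
r = Sxy/√(Sxx·Syy) = 280.225/√(81094.430625) = 280.225/284.770839 = 0.984037

0.984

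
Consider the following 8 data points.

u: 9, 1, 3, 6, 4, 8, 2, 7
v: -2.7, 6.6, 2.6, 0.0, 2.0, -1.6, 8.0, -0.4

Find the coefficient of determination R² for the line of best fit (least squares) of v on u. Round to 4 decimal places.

n = 8, Σx = 40, Σy = 14.5, Σxy = -1.5, Σx² = 260, Σy² = 128.33
Sxx = Σx² − (Σx)²/n = 260 − 200 = 60
Sxy = Σxy − (Σx)(Σy)/n = -1.5 − 72.5 = -74
Syy = Σy² − (Σy)²/n = 128.33 − 26.28125 = 102.04875
R² = Sxy²/(Sxx·Syy) = (-74)²/(60·102.04875) = 0.894344

0.8943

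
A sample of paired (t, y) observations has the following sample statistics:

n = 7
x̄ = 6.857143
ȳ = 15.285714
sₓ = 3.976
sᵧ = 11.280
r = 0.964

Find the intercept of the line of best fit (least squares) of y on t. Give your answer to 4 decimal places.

-3.4678

b = r · sᵧ/sₓ = 0.964 · 11.28/3.976 = 2.734889
a = ȳ − b·x̄ = 15.285714 − 2.734889·6.857143 = -3.467813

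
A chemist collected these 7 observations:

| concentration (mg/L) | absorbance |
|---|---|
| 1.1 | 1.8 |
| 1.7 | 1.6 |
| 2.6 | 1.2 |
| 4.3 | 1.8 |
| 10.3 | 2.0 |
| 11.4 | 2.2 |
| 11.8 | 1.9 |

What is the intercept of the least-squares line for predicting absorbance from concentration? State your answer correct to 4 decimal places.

1.4943

n = 7, Σx = 43.2, Σy = 12.5, Σxy = 83.66, Σx² = 404.64
Sxx = Σx² − (Σx)²/n = 404.64 − 266.605714 = 138.034286
Sxy = Σxy − (Σx)(Σy)/n = 83.66 − 77.142857 = 6.517143
b = Sxy/Sxx = 6.517143/138.034286 = 0.047214
a = ȳ − b·x̄ = 1.785714 − 0.047214·6.171429 = 1.494337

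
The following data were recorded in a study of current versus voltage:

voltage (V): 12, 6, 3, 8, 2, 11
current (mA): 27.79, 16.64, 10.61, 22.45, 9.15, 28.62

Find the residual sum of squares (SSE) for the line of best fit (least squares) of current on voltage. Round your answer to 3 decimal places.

n = 6, Σx = 42, Σy = 115.26, Σxy = 977.87, Σx² = 378, Σy² = 2568.5752
Sxx = Σx² − (Σx)²/n = 378 − 294 = 84
Sxy = Σxy − (Σx)(Σy)/n = 977.87 − 806.82 = 171.05
Syy = Σy² − (Σy)²/n = 2568.5752 − 2214.1446 = 354.4306
b = Sxy/Sxx = 171.05/84 = 2.036310
SSE = Syy − b·Sxy = 354.4306 − 2.036310·171.05 = 6.119856

6.120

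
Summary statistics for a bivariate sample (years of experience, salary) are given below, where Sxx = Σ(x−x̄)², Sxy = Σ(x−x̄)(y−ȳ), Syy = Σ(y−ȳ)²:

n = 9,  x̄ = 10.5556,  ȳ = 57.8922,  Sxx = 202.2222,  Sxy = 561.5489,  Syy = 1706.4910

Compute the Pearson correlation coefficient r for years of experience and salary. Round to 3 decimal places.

0.956

r = Sxy/√(Sxx·Syy) = 561.5489/√(345090.364300) = 561.5489/587.443924 = 0.955919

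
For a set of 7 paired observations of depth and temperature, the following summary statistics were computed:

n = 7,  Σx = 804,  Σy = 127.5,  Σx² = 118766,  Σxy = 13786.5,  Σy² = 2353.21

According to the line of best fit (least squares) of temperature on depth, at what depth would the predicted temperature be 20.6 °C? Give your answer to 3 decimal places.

Sxx = Σx² − (Σx)²/n = 118766 − 92345.142857 = 26420.857143
Sxy = Σxy − (Σx)(Σy)/n = 13786.5 − 14644.285714 = -857.785714
b = Sxy/Sxx = -857.785714/26420.857143 = -0.032466
a = ȳ − b·x̄ = 18.214286 − (-0.032466)·114.857143 = 21.943265
Set a + b·x = 20.6: x = (20.6 − 21.943265) / (-0.032466) = 41.374203

41.374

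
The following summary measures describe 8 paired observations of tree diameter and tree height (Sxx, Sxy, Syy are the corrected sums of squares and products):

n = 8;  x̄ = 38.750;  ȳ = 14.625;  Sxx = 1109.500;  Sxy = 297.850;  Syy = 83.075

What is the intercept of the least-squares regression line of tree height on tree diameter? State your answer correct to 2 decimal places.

4.22

b = Sxy/Sxx = 297.85/1109.5 = 0.268454
a = ȳ − b·x̄ = 14.625 − 0.268454·38.75 = 4.222397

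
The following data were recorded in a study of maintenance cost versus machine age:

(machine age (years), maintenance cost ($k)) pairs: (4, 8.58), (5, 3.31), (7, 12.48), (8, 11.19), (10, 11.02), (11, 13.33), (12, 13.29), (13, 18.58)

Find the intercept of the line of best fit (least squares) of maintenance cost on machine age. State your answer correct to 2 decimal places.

1.91

n = 8, Σx = 70, Σy = 91.78, Σxy = 885.6, Σx² = 688
Sxx = Σx² − (Σx)²/n = 688 − 612.5 = 75.5
Sxy = Σxy − (Σx)(Σy)/n = 885.6 − 803.075 = 82.525
b = Sxy/Sxx = 82.525/75.5 = 1.093046
a = ȳ − b·x̄ = 11.4725 − 1.093046·8.75 = 1.908344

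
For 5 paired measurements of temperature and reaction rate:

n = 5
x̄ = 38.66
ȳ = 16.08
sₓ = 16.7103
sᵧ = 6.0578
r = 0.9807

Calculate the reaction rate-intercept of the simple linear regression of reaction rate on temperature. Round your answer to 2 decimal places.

b = r · sᵧ/sₓ = 0.9807 · 6.0578/16.7103 = 0.355522
a = ȳ − b·x̄ = 16.08 − 0.355522·38.66 = 2.335507

2.34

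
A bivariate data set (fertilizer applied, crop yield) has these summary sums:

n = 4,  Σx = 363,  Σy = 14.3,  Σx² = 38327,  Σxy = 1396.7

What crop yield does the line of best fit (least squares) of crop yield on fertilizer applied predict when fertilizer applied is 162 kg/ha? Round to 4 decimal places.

4.8846

Sxx = Σx² − (Σx)²/n = 38327 − 32942.25 = 5384.75
Sxy = Σxy − (Σx)(Σy)/n = 1396.7 − 1297.725 = 98.975
b = Sxy/Sxx = 98.975/5384.75 = 0.018381
a = ȳ − b·x̄ = 3.575 − 0.018381·90.75 = 1.906959
ŷ(162) = a + b·162 = 1.906959 + 0.018381·162 = 4.884619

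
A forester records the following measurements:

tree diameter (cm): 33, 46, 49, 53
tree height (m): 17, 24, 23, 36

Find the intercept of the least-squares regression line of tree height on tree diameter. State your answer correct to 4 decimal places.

-10.2336

n = 4, Σx = 181, Σy = 100, Σxy = 4700, Σx² = 8415
Sxx = Σx² − (Σx)²/n = 8415 − 8190.25 = 224.75
Sxy = Σxy − (Σx)(Σy)/n = 4700 − 4525 = 175
b = Sxy/Sxx = 175/224.75 = 0.778643
a = ȳ − b·x̄ = 25 − 0.778643·45.25 = -10.233593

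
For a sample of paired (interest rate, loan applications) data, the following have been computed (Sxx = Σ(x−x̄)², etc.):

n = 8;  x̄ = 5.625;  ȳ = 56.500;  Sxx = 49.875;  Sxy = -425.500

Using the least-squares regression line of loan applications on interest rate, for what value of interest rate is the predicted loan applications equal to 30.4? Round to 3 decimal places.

b = Sxy/Sxx = -425.5/49.875 = -8.531328
a = ȳ − b·x̄ = 56.5 − (-8.531328)·5.625 = 104.488722
Set a + b·x = 30.4: x = (30.4 − 104.488722) / (-8.531328) = 8.684313

8.684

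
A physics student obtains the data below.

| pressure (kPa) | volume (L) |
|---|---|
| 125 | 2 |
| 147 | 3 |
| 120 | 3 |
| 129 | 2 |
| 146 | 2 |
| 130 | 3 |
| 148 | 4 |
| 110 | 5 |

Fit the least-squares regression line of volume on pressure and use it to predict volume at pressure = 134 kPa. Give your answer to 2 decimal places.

n = 8, Σx = 1055, Σy = 24, Σxy = 3133, Σx² = 140495
Sxx = Σx² − (Σx)²/n = 140495 − 139128.125 = 1366.875
Sxy = Σxy − (Σx)(Σy)/n = 3133 − 3165 = -32
b = Sxy/Sxx = -32/1366.875 = -0.023411
a = ȳ − b·x̄ = 3 − (-0.023411)·131.875 = 6.087334
ŷ(134) = a + b·134 = 6.087334 + (-0.023411)·134 = 2.950251

2.95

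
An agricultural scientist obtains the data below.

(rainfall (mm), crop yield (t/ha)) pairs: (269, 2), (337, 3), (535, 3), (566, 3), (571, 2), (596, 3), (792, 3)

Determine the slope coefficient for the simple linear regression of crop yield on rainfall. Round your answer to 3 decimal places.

0.001

n = 7, Σx = 3666, Σy = 19, Σxy = 10158, Σx² = 2101032
Sxx = Σx² − (Σx)²/n = 2101032 − 1919936.571429 = 181095.428571
Sxy = Σxy − (Σx)(Σy)/n = 10158 − 9950.571429 = 207.428571
b = Sxy/Sxx = 207.428571/181095.428571 = 0.001145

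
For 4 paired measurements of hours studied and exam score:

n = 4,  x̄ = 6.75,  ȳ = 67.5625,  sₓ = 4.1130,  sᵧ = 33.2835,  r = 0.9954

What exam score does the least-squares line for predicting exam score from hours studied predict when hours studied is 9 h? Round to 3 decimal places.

85.686

b = r · sᵧ/sₓ = 0.9954 · 33.2835/4.113 = 8.055044
a = ȳ − b·x̄ = 67.5625 − 8.055044·6.75 = 13.190953
ŷ(9) = a + b·9 = 13.190953 + 8.055044·9 = 85.686349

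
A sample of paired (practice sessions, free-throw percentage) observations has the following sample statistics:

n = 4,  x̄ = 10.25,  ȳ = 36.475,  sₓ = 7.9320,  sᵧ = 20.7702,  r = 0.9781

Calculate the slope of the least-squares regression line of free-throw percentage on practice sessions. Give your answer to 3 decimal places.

b = r · sᵧ/sₓ = 0.9781 · 20.7702/7.932 = 2.561187

2.561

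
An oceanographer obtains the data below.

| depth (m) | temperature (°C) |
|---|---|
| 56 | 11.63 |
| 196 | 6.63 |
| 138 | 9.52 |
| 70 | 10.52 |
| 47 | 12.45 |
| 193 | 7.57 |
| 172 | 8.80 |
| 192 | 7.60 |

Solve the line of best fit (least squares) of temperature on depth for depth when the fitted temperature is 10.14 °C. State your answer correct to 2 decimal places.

106.95

n = 8, Σx = 1064, Σy = 74.72, Σxy = 9019.88, Σx² = 171402
Sxx = Σx² − (Σx)²/n = 171402 − 141512 = 29890
Sxy = Σxy − (Σx)(Σy)/n = 9019.88 − 9937.76 = -917.88
b = Sxy/Sxx = -917.88/29890 = -0.030709
a = ȳ − b·x̄ = 9.34 − (-0.030709)·133 = 13.424244
Set a + b·x = 10.14: x = (10.14 − 13.424244) / (-0.030709) = 106.948664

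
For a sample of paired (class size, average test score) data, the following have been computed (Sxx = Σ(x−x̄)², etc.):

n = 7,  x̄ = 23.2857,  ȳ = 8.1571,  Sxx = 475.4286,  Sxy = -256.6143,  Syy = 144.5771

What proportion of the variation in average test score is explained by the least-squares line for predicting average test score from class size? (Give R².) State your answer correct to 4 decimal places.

R² = Sxy²/(Sxx·Syy) = (-256.6143)²/(475.4286·144.5771) = 0.958025

0.9580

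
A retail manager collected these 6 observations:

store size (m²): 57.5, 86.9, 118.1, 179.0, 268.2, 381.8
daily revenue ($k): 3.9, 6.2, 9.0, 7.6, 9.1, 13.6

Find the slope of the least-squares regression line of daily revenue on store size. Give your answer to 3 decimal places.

n = 6, Σx = 1091.5, Σy = 49.4, Σxy = 10819.43, Σx² = 274548.95
Sxx = Σx² − (Σx)²/n = 274548.95 − 198562.041667 = 75986.908333
Sxy = Σxy − (Σx)(Σy)/n = 10819.43 − 8986.683333 = 1832.746667
b = Sxy/Sxx = 1832.746667/75986.908333 = 0.024119

0.024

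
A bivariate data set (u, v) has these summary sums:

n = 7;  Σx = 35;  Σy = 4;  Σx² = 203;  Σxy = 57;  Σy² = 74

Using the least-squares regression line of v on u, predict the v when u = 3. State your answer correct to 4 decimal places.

-2.0714

Sxx = Σx² − (Σx)²/n = 203 − 175 = 28
Sxy = Σxy − (Σx)(Σy)/n = 57 − 20 = 37
b = Sxy/Sxx = 37/28 = 1.321429
a = ȳ − b·x̄ = 0.571429 − 1.321429·5 = -6.035714
ŷ(3) = a + b·3 = -6.035714 + 1.321429·3 = -2.071429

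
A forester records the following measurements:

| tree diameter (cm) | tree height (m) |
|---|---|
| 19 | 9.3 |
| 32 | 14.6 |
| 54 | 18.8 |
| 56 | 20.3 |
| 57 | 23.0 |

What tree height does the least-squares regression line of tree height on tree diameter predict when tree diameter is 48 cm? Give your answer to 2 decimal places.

n = 5, Σx = 218, Σy = 86, Σxy = 4106.9, Σx² = 10686
Sxx = Σx² − (Σx)²/n = 10686 − 9504.8 = 1181.2
Sxy = Σxy − (Σx)(Σy)/n = 4106.9 − 3749.6 = 357.3
b = Sxy/Sxx = 357.3/1181.2 = 0.302489
a = ȳ − b·x̄ = 17.2 − 0.302489·43.6 = 4.011480
ŷ(48) = a + b·48 = 4.011480 + 0.302489·48 = 18.530952

18.53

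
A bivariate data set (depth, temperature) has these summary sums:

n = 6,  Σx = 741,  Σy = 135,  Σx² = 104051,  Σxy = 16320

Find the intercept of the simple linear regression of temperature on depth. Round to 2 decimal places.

Sxx = Σx² − (Σx)²/n = 104051 − 91513.5 = 12537.5
Sxy = Σxy − (Σx)(Σy)/n = 16320 − 16672.5 = -352.5
b = Sxy/Sxx = -352.5/12537.5 = -0.028116
a = ȳ − b·x̄ = 22.5 − (-0.028116)·123.5 = 25.972283

25.97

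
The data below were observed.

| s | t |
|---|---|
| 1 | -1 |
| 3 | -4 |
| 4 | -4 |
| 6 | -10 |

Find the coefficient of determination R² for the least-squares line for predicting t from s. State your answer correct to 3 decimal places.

n = 4, Σx = 14, Σy = -19, Σxy = -89, Σx² = 62, Σy² = 133
Sxx = Σx² − (Σx)²/n = 62 − 49 = 13
Sxy = Σxy − (Σx)(Σy)/n = -89 − (-66.5) = -22.5
Syy = Σy² − (Σy)²/n = 133 − 90.25 = 42.75
R² = Sxy²/(Sxx·Syy) = (-22.5)²/(13·42.75) = 0.910931

0.911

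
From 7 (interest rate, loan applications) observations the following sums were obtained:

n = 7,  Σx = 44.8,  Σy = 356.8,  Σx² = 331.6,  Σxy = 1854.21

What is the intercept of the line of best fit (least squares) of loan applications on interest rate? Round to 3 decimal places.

112.192

Sxx = Σx² − (Σx)²/n = 331.6 − 286.72 = 44.88
Sxy = Σxy − (Σx)(Σy)/n = 1854.21 − 2283.52 = -429.31
b = Sxy/Sxx = -429.31/44.88 = -9.565731
a = ȳ − b·x̄ = 50.971429 − (-9.565731)·6.4 = 112.192106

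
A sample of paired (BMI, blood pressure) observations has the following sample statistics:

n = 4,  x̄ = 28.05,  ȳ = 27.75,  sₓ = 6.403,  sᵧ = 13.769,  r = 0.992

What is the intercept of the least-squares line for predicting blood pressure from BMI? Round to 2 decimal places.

-32.09

b = r · sᵧ/sₓ = 0.992 · 13.769/6.403 = 2.133195
a = ȳ − b·x̄ = 27.75 − 2.133195·28.05 = -32.086122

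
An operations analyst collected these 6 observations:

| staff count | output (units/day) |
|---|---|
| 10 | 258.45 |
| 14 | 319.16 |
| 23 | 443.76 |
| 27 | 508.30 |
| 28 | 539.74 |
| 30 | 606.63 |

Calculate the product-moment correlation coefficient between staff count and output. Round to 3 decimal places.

0.990

n = 6, Σx = 132, Σy = 2676.04, Σxy = 64294.94, Σx² = 3238, Σy² = 1283270.5602
Sxx = Σx² − (Σx)²/n = 3238 − 2904 = 334
Sxy = Σxy − (Σx)(Σy)/n = 64294.94 − 58872.88 = 5422.06
Syy = Σy² − (Σy)²/n = 1283270.5602 − 1193531.680267 = 89738.879933
r = Sxy/√(Sxx·Syy) = 5422.06/√(29972785.897733) = 5422.06/5474.740715 = 0.990377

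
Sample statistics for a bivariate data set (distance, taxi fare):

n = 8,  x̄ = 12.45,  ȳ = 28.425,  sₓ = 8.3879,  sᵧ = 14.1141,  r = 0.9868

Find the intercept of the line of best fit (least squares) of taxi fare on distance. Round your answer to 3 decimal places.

b = r · sᵧ/sₓ = 0.9868 · 14.1141/8.3879 = 1.660463
a = ȳ − b·x̄ = 28.425 − 1.660463·12.45 = 7.752241

7.752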